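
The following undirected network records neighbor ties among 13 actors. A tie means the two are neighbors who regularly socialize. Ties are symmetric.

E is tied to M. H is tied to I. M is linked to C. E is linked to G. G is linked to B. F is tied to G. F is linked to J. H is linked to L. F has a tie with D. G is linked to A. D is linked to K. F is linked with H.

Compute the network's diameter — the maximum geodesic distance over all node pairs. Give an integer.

6

Eccentricity of each node (its greatest distance to any other): A:4, B:4, C:6, D:5, E:4, F:4, G:3, H:5, I:6, J:5, K:6, L:6, M:5.
The maximum eccentricity is 6, realized for instance by the pair L–C via L – H – F – G – E – M – C. So the diameter is 6.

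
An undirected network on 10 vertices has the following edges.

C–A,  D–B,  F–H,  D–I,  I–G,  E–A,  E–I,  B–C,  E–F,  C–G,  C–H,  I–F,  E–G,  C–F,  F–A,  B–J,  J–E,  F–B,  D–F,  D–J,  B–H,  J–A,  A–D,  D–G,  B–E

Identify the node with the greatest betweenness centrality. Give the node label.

F

Unnormalized betweenness of each node: A:17/12, B:41/12, C:157/60, D:91/30, E:91/30, F:68/15, G:7/6, H:0, I:5/12, J:11/30.
F has the largest value, 68/15, making it the main broker — the node through which the most shortest paths run.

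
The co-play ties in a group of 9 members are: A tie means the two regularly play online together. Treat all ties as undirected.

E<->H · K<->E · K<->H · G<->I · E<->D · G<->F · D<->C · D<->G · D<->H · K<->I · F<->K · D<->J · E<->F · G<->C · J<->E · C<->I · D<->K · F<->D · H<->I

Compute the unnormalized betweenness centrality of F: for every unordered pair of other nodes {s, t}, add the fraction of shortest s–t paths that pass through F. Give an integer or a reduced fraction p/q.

Pairs whose geodesics pass through F — G–E: 1/2; G–K: 1/3.
All other pairs contribute 0.
Summing the contributions gives betweenness(F) = 5/6.

5/6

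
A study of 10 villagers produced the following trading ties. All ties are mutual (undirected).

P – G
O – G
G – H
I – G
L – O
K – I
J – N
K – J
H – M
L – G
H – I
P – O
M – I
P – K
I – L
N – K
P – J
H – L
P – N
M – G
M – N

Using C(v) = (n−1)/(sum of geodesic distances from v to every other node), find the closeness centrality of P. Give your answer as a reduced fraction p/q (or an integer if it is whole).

Distances from P: G:1, H:2, I:2, J:1, K:1, L:2, M:2, N:1, O:1. Sum = 13.
n = 10, so closeness = 9/13.

9/13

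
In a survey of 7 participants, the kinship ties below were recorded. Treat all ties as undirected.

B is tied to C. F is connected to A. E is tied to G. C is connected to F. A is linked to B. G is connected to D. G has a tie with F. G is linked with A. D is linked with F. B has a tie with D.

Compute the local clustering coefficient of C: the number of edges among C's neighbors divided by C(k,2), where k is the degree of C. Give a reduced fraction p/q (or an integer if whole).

0

C's neighbors: B and F (k = 2).
Possible neighbor pairs: C(2,2) = 1. Edges among them: none → e = 0.
Clustering(C) = 0/1.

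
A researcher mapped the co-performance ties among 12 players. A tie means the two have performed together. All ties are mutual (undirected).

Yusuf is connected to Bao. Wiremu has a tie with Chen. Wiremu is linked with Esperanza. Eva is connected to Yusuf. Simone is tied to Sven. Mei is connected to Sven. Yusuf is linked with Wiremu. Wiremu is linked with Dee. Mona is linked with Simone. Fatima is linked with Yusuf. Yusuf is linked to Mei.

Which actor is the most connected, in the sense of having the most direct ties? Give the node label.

Degrees — Bao:1, Chen:1, Dee:1, Esperanza:1, Eva:1, Fatima:1, Mei:2, Mona:1, Simone:2, Sven:2, Wiremu:4, Yusuf:5.
The maximum is 5, attained only by Yusuf.

Yusuf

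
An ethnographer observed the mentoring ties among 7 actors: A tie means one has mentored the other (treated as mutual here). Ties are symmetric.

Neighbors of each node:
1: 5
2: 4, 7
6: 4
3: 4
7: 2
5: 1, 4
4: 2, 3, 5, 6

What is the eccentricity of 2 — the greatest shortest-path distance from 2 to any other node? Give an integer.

3

Distances from 2: 1:3, 3:2, 4:1, 5:2, 6:2, 7:1.
The largest is 3 (to 1), so the eccentricity of 2 is 3.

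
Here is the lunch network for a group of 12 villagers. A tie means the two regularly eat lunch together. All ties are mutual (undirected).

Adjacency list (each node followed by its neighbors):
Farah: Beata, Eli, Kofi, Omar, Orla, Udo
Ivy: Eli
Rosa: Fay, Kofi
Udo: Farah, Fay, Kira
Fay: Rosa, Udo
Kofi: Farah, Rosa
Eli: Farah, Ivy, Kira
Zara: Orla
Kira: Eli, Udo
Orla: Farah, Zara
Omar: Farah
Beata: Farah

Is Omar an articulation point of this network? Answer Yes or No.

Even without Omar, every remaining node can still reach every other (the residual graph is connected), so Omar is not a cut vertex.

No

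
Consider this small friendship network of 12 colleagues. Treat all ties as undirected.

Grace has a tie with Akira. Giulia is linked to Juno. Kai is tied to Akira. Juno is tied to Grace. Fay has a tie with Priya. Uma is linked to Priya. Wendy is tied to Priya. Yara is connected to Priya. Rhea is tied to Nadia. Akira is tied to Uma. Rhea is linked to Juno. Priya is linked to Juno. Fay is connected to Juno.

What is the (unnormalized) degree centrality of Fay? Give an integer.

Fay is directly tied to Juno and Priya. That is 2 neighbors, so the degree of Fay is 2.

2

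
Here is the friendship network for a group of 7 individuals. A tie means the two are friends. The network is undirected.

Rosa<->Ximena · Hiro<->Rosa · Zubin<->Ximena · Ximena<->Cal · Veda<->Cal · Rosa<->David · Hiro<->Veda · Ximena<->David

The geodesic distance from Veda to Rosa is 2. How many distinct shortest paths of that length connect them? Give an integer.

The shortest distance is 2, and the only length-2 path is Veda–Hiro–Rosa. So there is exactly 1 shortest path.

1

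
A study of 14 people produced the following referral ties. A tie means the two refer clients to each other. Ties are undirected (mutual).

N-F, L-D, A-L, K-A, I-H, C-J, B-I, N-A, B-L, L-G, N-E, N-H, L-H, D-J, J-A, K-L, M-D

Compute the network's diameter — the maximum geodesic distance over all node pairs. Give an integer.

5

Eccentricity of each node (its greatest distance to any other): A:3, B:4, C:5, D:4, E:5, F:5, G:4, H:4, I:5, J:4, K:3, L:3, M:5, N:4.
The maximum eccentricity is 5, realized for instance by the pair I–C via I – B – L – D – J – C. So the diameter is 5.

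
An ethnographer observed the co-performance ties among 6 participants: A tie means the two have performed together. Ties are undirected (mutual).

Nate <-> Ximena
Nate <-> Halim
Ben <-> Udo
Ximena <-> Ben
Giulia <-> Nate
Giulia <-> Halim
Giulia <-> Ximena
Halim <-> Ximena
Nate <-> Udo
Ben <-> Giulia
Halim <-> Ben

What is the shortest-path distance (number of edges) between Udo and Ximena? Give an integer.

2

One shortest route is Udo – Ben – Ximena, which uses 2 edges, and Udo and Ximena are not directly tied, so nothing shorter exists. So d(Udo,Ximena) = 2.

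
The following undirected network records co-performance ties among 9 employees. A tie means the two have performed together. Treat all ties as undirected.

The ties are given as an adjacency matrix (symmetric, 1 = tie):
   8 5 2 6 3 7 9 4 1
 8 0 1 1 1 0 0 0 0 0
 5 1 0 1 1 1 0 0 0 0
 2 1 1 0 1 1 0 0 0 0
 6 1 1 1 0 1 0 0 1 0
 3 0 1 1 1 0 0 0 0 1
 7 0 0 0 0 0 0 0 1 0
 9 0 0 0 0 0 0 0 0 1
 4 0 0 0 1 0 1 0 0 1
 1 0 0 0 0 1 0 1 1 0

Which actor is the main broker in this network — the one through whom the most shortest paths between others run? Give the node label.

Unnormalized betweenness of each node: 1:8, 2:5/6, 3:13/2, 4:17/2, 5:5/6, 6:25/3, 7:0, 8:0, 9:0.
4 has the largest value, 17/2, making it the main broker — the node through which the most shortest paths run.

4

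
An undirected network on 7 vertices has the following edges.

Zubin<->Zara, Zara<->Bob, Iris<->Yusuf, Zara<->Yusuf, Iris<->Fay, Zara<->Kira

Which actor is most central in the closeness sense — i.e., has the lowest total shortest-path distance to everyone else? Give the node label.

Zara

Farness (sum of distances to all others) for each node — Bob:14, Fay:18, Iris:13, Kira:14, Yusuf:10, Zara:9, Zubin:14.
The smallest farness is 9, for Zara, so Zara has the highest closeness.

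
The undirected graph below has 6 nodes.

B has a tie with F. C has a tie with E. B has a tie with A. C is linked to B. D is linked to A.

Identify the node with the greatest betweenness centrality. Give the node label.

B

Unnormalized betweenness of each node: A:4, B:8, C:4, D:0, E:0, F:0.
B has the largest value, 8, making it the main broker — the node through which the most shortest paths run.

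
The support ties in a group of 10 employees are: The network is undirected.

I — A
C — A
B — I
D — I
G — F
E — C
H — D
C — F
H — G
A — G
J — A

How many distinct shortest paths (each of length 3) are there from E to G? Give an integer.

2

The shortest distance is 3. The length-3 paths are: E–C–F–G; E–C–A–G.
That gives 2 distinct shortest paths.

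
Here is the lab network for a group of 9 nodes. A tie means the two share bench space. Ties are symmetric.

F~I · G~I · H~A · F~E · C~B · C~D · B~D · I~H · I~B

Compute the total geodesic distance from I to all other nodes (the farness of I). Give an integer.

12

Distances from I: A:2, B:1, C:2, D:2, E:2, F:1, G:1, H:1.
Sum = 2 + 1 + 2 + 2 + 2 + 1 + 1 + 1 = 12.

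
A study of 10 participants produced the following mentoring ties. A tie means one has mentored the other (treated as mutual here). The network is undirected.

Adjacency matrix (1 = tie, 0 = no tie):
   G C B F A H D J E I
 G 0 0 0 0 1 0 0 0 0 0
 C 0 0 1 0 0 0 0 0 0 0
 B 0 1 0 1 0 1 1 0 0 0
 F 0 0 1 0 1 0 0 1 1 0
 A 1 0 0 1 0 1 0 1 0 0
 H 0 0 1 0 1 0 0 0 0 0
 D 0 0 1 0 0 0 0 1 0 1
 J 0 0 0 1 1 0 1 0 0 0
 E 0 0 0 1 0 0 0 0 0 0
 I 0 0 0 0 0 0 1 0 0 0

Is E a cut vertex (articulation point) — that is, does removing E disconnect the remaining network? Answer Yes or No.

Even without E, every remaining node can still reach every other (the residual graph is connected), so E is not a cut vertex.

No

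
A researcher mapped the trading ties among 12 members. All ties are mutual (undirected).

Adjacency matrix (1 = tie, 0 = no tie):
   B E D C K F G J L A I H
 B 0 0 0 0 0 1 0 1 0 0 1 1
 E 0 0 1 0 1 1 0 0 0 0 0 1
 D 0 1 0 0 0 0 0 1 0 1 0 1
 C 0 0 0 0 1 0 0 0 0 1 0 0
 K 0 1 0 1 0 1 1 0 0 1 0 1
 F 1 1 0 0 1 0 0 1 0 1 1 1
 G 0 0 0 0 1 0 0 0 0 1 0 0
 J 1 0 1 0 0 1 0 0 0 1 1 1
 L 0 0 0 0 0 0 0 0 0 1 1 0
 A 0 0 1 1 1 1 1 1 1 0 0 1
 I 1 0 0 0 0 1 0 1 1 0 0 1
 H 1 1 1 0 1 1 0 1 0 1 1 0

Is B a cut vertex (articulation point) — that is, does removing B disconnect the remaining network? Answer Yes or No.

Even without B, every remaining node can still reach every other (the residual graph is connected), so B is not a cut vertex.

No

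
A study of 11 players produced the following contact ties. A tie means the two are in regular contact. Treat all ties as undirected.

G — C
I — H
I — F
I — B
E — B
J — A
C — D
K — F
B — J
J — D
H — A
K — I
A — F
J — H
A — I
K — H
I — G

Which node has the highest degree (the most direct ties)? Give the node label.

I

Degrees — A:4, B:3, C:2, D:2, E:1, F:3, G:2, H:4, I:6, J:4, K:3.
The maximum is 6, attained only by I.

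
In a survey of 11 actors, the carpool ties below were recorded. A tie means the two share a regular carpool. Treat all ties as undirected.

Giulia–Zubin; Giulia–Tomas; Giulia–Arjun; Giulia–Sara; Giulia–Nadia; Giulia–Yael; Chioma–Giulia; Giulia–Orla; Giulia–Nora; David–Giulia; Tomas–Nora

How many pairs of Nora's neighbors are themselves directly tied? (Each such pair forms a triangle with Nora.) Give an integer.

Nora's neighbors: Giulia and Tomas.
Neighbor pairs that are themselves tied: Nora–Giulia–Tomas. Each forms one triangle with Nora, for 1 in total.

1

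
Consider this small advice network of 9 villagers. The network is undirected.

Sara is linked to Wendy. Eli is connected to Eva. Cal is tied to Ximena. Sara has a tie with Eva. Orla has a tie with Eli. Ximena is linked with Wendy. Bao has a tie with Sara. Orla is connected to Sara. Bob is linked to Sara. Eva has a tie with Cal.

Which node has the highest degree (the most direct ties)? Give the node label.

Degrees — Bao:1, Bob:1, Cal:2, Eli:2, Eva:3, Orla:2, Sara:5, Wendy:2, Ximena:2.
The maximum is 5, attained only by Sara.

Sara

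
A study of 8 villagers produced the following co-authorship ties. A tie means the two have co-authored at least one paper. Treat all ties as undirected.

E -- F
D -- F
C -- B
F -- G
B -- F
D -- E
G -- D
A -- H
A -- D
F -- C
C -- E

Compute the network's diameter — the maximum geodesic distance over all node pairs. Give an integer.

4

Eccentricity of each node (its greatest distance to any other): A:3, B:4, C:4, D:2, E:3, F:3, G:3, H:4.
The maximum eccentricity is 4, realized for instance by the pair C–H via C – E – D – A – H. So the diameter is 4.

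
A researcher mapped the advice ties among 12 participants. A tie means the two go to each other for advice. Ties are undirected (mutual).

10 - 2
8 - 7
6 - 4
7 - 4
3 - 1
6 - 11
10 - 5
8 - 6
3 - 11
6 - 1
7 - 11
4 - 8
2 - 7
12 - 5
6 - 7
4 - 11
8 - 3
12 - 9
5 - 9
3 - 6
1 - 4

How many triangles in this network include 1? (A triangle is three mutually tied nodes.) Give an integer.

1's neighbors: 3, 4, and 6.
Neighbor pairs that are themselves tied: 1–3–6; 1–4–6. Each forms one triangle with 1, for 2 in total.

2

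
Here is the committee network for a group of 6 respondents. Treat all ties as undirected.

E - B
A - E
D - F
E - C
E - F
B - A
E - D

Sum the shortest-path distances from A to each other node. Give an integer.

8

Distances from A: B:1, C:2, D:2, E:1, F:2.
Sum = 1 + 2 + 2 + 1 + 2 = 8.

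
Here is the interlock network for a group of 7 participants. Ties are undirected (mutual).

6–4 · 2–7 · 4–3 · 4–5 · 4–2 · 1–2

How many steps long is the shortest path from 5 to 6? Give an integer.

One shortest route is 5 – 4 – 6, which uses 2 edges, and 5 and 6 are not directly tied, so nothing shorter exists. So d(5,6) = 2.

2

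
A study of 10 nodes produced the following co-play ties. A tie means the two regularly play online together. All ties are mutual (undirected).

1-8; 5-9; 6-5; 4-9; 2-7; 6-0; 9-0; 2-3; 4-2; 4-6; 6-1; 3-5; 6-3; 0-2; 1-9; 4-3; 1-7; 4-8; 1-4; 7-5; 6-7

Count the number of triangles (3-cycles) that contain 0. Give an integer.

0

0's neighbors are 2, 6, and 9, but none of them are tied to each other, so no triangle contains 0.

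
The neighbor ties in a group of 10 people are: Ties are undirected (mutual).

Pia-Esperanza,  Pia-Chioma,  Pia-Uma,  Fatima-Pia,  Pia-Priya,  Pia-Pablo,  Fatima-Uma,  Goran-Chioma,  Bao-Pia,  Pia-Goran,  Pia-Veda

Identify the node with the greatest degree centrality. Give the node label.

Degrees — Bao:1, Chioma:2, Esperanza:1, Fatima:2, Goran:2, Pablo:1, Pia:9, Priya:1, Uma:2, Veda:1.
The maximum is 9, attained only by Pia.

Pia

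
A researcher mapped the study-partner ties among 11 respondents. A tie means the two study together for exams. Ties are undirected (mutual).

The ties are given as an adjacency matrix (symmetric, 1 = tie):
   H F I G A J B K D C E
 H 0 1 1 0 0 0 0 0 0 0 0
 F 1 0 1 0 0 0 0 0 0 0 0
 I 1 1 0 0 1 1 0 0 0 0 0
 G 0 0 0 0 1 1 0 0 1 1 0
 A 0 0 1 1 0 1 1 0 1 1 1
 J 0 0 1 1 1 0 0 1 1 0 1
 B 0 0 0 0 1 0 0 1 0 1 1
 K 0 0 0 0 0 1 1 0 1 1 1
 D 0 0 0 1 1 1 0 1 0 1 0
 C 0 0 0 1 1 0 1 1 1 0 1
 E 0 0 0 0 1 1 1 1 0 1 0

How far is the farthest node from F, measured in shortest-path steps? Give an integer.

3

Distances from F: A:2, B:3, C:3, D:3, E:3, G:3, H:1, I:1, J:2, K:3.
The largest is 3 (to G, B, D, C, E, and K), so the eccentricity of F is 3.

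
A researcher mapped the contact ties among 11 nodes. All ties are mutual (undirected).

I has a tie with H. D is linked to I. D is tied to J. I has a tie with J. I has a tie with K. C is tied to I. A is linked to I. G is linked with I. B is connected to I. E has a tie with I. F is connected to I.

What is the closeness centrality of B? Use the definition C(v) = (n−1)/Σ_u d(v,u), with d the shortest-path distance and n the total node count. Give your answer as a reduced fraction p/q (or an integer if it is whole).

Distances from B: A:2, C:2, D:2, E:2, F:2, G:2, H:2, I:1, J:2, K:2. Sum = 19.
n = 11, so closeness = 10/19.

10/19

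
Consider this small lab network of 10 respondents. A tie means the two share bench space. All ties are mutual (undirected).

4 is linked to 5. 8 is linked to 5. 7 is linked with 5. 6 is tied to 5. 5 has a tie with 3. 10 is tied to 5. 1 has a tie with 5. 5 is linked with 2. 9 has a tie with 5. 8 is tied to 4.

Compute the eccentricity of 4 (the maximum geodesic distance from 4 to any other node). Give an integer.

2

Distances from 4: 1:2, 2:2, 3:2, 5:1, 6:2, 7:2, 8:1, 9:2, 10:2.
The largest is 2 (to 3, 7, 1, 6, 9, 10, and 2), so the eccentricity of 4 is 2.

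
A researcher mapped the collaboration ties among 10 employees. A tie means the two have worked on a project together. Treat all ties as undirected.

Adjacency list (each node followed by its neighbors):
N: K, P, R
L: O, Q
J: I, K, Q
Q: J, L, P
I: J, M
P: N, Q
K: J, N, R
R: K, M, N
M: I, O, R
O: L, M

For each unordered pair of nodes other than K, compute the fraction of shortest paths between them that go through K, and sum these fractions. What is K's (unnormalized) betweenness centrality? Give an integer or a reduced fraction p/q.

Pairs whose geodesics pass through K — Q–R: 1/2; N–J: 1; N–I: 1/2; R–J: 1.
All other pairs contribute 0.
Summing the contributions gives betweenness(K) = 3.

3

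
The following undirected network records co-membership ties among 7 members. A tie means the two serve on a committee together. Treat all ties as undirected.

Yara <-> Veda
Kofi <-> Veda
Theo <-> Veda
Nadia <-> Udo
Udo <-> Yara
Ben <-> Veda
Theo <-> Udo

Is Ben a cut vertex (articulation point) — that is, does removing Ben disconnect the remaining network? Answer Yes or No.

No

Even without Ben, every remaining node can still reach every other (the residual graph is connected), so Ben is not a cut vertex.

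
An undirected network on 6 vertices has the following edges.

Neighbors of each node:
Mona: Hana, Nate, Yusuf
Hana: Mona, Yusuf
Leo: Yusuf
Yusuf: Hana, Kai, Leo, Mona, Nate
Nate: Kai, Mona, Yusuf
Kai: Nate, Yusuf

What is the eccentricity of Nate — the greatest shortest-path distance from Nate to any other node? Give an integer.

Distances from Nate: Hana:2, Kai:1, Leo:2, Mona:1, Yusuf:1.
The largest is 2 (to Leo and Hana), so the eccentricity of Nate is 2.

2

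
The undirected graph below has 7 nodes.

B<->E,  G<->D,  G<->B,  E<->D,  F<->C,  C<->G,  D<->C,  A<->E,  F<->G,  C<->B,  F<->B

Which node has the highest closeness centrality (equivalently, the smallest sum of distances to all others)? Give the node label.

Farness (sum of distances to all others) for each node — A:14, B:8, C:9, D:9, E:9, F:10, G:9.
The smallest farness is 8, for B, so B has the highest closeness.

B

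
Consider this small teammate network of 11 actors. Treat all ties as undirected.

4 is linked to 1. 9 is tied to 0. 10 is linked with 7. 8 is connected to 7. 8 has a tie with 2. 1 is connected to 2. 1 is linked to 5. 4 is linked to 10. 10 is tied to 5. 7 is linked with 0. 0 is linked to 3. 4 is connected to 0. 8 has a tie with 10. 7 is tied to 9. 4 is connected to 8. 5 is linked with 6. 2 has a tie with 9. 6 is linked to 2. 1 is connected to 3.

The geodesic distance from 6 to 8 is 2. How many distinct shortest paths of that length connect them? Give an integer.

1

The shortest distance is 2, and the only length-2 path is 6–2–8. So there is exactly 1 shortest path.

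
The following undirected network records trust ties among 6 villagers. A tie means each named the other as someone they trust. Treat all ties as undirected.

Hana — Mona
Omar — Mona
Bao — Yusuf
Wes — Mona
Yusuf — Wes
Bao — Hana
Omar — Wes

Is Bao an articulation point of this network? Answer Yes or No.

No

Even without Bao, every remaining node can still reach every other (the residual graph is connected), so Bao is not a cut vertex.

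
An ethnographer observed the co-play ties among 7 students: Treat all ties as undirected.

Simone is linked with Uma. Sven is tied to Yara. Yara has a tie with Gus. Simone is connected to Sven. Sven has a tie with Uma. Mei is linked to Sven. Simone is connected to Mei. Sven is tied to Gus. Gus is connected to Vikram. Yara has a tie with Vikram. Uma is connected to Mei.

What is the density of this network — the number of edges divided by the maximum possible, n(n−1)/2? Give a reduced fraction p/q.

11/21

There are 11 edges and 7 nodes, so the maximum possible is C(7,2) = 21.
Density = 11/21.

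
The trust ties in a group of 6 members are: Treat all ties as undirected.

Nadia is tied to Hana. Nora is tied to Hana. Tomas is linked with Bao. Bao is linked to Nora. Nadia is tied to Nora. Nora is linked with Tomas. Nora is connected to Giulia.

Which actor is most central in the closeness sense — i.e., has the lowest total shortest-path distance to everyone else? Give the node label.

Farness (sum of distances to all others) for each node — Bao:8, Giulia:9, Hana:8, Nadia:8, Nora:5, Tomas:8.
The smallest farness is 5, for Nora, so Nora has the highest closeness.

Nora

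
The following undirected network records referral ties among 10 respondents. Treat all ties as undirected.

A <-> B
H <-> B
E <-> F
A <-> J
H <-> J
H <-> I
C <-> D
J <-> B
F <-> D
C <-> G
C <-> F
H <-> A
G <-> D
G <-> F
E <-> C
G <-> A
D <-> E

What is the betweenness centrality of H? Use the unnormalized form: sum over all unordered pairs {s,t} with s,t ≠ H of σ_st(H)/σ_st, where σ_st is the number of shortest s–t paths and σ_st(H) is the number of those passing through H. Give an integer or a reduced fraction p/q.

Pairs whose geodesics pass through H — J–I: 1; A–I: 1; B–I: 1; I–G: 1; I–F: 1; I–D: 1; I–E: 3/3; I–C: 1.
All other pairs contribute 0.
Summing the contributions gives betweenness(H) = 8.

8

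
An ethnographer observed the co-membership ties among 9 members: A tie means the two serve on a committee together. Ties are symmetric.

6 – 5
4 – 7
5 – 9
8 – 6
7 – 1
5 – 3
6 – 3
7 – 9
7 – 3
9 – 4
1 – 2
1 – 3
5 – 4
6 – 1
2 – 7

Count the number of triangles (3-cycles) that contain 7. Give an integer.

3

7's neighbors: 1, 2, 3, 4, and 9.
Neighbor pairs that are themselves tied: 7–1–2; 7–1–3; 7–4–9. Each forms one triangle with 7, for 3 in total.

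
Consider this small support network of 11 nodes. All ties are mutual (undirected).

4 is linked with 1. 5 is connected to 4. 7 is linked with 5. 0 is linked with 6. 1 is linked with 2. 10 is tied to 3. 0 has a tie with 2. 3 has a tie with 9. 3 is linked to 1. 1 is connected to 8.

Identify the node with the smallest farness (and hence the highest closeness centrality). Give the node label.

1

Farness (sum of distances to all others) for each node — 0:30, 1:18, 2:23, 3:23, 4:23, 5:30, 6:39, 7:39, 8:27, 9:32, 10:32.
The smallest farness is 18, for 1, so 1 has the highest closeness.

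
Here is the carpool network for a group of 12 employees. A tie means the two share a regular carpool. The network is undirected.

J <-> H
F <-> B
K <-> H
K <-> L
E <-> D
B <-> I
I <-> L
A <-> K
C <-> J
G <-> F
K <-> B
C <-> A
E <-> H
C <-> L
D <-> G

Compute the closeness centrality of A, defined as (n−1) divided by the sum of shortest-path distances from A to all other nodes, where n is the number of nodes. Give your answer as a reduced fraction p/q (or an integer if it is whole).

11/27

Distances from A: B:2, C:1, D:4, E:3, F:3, G:4, H:2, I:3, J:2, K:1, L:2. Sum = 27.
n = 12, so closeness = 11/27.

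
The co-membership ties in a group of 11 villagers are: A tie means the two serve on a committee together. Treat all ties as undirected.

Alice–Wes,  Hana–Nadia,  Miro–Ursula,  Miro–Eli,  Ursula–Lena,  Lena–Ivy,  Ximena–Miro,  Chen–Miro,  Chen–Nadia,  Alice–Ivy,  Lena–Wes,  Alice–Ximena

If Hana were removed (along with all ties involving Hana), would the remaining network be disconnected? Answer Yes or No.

No

Even without Hana, every remaining node can still reach every other (the residual graph is connected), so Hana is not a cut vertex.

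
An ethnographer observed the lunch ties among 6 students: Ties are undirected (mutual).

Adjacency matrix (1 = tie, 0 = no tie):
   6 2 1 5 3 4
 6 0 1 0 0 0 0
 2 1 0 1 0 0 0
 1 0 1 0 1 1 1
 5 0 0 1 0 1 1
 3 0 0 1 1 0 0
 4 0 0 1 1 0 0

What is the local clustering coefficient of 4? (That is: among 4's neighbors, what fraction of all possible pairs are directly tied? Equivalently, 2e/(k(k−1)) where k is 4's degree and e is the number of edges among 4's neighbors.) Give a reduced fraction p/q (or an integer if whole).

4's neighbors: 1 and 5 (k = 2).
Possible neighbor pairs: C(2,2) = 1. Edges among them: 1–5 → e = 1.
Clustering(4) = 1/1.

1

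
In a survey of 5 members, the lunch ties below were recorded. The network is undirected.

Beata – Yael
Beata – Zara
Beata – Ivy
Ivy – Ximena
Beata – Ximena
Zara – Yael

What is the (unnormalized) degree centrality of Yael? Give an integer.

2

Yael is directly tied to Beata and Zara. That is 2 neighbors, so the degree of Yael is 2.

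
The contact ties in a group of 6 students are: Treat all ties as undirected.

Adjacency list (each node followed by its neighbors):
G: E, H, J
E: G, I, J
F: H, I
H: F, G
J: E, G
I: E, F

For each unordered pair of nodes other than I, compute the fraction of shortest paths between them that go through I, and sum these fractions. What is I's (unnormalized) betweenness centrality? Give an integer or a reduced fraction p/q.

3/2

Pairs whose geodesics pass through I — J–F: 1/2; F–E: 1.
All other pairs contribute 0.
Summing the contributions gives betweenness(I) = 3/2.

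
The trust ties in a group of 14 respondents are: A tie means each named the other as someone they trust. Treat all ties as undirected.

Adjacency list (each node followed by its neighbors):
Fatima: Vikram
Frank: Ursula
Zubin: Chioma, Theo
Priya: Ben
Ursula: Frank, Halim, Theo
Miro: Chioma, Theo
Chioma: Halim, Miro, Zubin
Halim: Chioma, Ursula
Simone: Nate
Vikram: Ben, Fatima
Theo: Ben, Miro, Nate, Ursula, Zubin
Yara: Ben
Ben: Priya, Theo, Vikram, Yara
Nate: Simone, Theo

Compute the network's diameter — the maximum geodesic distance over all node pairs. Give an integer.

Eccentricity of each node (its greatest distance to any other): Ben:3, Chioma:5, Fatima:5, Frank:5, Halim:5, Miro:4, Nate:4, Priya:4, Simone:5, Theo:3, Ursula:4, Vikram:4, Yara:4, Zubin:4.
The maximum eccentricity is 5, realized for instance by the pair Frank–Fatima via Frank – Ursula – Theo – Ben – Vikram – Fatima. So the diameter is 5.

5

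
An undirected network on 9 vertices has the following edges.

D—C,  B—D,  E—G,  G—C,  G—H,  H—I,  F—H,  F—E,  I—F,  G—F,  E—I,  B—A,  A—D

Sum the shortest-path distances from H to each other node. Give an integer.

18

Distances from H: A:4, B:4, C:2, D:3, E:2, F:1, G:1, I:1.
Sum = 4 + 4 + 2 + 3 + 2 + 1 + 1 + 1 = 18.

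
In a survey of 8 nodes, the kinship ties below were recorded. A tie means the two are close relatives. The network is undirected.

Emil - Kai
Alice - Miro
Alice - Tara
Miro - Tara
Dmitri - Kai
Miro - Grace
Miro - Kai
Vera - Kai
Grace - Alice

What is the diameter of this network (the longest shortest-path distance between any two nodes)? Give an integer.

3

Eccentricity of each node (its greatest distance to any other): Alice:3, Dmitri:3, Emil:3, Grace:3, Kai:2, Miro:2, Tara:3, Vera:3.
The maximum eccentricity is 3, realized for instance by the pair Tara–Dmitri via Tara – Miro – Kai – Dmitri. So the diameter is 3.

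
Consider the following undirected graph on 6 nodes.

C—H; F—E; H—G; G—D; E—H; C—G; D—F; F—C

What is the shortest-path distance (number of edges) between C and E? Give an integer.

2

One shortest route is C – H – E, which uses 2 edges, and C and E are not directly tied, so nothing shorter exists. So d(C,E) = 2.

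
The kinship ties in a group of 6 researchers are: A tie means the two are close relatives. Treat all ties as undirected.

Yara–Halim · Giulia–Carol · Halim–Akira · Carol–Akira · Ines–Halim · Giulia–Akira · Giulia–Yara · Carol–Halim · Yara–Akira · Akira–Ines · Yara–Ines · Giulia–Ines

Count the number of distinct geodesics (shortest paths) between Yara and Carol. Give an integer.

3

The shortest distance is 2. The length-2 paths are: Yara–Halim–Carol; Yara–Giulia–Carol; Yara–Akira–Carol.
That gives 3 distinct shortest paths.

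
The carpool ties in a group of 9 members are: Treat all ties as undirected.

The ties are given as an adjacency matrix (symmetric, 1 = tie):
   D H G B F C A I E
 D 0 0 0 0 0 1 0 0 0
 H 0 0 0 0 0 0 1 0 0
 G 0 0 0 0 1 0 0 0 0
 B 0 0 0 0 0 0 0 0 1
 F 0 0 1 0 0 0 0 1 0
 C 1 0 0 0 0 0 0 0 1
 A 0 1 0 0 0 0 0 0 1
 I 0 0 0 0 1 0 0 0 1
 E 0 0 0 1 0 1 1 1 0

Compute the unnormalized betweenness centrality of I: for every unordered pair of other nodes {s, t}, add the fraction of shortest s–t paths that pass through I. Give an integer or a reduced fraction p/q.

12

Pairs whose geodesics pass through I — D–G: 1; D–F: 1; H–G: 1; H–F: 1; G–B: 1; G–C: 1; G–A: 1; G–E: 1; B–F: 1; F–C: 1; F–A: 1; F–E: 1.
All other pairs contribute 0.
Summing the contributions gives betweenness(I) = 12.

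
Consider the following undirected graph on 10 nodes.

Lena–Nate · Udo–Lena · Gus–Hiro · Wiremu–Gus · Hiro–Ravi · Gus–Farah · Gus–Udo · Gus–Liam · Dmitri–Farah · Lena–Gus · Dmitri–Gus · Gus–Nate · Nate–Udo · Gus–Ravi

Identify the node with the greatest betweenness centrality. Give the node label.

Unnormalized betweenness of each node: Dmitri:0, Farah:0, Gus:31, Hiro:0, Lena:0, Liam:0, Nate:0, Ravi:0, Udo:0, Wiremu:0.
Gus has the largest value, 31, making it the main broker — the node through which the most shortest paths run.

Gus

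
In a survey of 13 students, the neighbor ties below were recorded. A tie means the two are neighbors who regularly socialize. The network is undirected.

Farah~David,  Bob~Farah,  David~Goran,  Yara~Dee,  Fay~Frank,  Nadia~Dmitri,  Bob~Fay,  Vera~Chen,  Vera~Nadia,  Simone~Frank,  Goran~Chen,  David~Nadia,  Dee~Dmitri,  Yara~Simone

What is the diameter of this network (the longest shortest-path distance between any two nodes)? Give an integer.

6

Eccentricity of each node (its greatest distance to any other): Bob:5, Chen:6, David:5, Dee:5, Dmitri:5, Farah:5, Fay:5, Frank:6, Goran:6, Nadia:5, Simone:6, Vera:6, Yara:5.
The maximum eccentricity is 6, realized for instance by the pair Chen–Frank via Chen – Goran – David – Farah – Bob – Fay – Frank. So the diameter is 6.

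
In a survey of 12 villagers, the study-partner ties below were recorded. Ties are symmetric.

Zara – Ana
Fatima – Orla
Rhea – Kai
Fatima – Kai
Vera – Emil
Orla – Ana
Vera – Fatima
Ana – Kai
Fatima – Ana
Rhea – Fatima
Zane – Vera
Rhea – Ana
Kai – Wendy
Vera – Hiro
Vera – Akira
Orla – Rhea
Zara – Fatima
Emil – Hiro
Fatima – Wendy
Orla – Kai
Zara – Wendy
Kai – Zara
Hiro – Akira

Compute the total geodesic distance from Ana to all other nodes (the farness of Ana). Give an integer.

Distances from Ana: Akira:3, Emil:3, Fatima:1, Hiro:3, Kai:1, Orla:1, Rhea:1, Vera:2, Wendy:2, Zane:3, Zara:1.
Sum = 3 + 3 + 1 + 3 + 1 + 1 + 1 + 2 + 2 + 3 + 1 = 21.

21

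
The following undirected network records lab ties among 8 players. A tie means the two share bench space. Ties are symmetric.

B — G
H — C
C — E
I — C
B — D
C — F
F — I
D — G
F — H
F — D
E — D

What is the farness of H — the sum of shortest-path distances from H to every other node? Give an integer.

Distances from H: B:3, C:1, D:2, E:2, F:1, G:3, I:2.
Sum = 3 + 1 + 2 + 2 + 1 + 3 + 2 = 14.

14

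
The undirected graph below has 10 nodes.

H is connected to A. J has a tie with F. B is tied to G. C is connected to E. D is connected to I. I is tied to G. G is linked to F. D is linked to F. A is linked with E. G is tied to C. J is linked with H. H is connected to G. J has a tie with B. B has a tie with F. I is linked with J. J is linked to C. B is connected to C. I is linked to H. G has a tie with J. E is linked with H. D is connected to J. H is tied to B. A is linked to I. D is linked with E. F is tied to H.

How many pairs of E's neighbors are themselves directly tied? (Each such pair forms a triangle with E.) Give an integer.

1

E's neighbors: A, C, D, and H.
Neighbor pairs that are themselves tied: E–A–H. Each forms one triangle with E, for 1 in total.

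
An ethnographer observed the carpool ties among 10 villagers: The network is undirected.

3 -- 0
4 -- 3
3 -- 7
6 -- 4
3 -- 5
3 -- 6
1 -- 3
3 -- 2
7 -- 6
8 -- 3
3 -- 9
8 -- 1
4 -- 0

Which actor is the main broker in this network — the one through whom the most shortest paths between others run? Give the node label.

3

Unnormalized betweenness of each node: 0:0, 1:0, 2:0, 3:31, 4:1/2, 5:0, 6:1/2, 7:0, 8:0, 9:0.
3 has the largest value, 31, making it the main broker — the node through which the most shortest paths run.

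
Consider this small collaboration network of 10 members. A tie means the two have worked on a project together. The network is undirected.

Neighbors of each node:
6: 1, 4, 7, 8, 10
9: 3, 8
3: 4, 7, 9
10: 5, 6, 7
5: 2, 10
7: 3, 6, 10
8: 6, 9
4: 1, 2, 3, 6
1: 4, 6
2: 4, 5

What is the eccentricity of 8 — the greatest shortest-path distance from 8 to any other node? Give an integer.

3

Distances from 8: 1:2, 2:3, 3:2, 4:2, 5:3, 6:1, 7:2, 9:1, 10:2.
The largest is 3 (to 2 and 5), so the eccentricity of 8 is 3.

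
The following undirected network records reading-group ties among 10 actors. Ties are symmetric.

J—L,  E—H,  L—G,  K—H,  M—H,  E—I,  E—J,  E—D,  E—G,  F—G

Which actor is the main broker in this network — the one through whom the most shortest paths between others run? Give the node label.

E

Unnormalized betweenness of each node: D:0, E:28, F:0, G:11, H:15, I:0, J:3, K:0, L:1, M:0.
E has the largest value, 28, making it the main broker — the node through which the most shortest paths run.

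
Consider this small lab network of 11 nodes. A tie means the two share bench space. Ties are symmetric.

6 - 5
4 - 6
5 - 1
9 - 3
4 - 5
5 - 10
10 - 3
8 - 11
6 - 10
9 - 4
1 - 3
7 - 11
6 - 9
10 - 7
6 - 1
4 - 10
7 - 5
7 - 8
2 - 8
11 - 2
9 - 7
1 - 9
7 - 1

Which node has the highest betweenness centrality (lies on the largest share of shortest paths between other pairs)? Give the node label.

Unnormalized betweenness of each node: 1:41/12, 2:0, 3:1/2, 4:1/2, 5:35/12, 6:13/12, 7:87/4, 8:4, 9:29/6, 10:5, 11:4.
7 has the largest value, 87/4, making it the main broker — the node through which the most shortest paths run.

7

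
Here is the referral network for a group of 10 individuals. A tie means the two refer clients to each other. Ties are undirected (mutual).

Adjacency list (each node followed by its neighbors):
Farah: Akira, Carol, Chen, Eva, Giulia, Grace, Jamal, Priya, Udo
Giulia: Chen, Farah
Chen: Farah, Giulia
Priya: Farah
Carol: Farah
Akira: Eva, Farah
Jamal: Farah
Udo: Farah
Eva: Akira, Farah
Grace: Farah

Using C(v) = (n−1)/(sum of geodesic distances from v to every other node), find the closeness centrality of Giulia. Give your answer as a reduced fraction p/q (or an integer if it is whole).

Distances from Giulia: Akira:2, Carol:2, Chen:1, Eva:2, Farah:1, Grace:2, Jamal:2, Priya:2, Udo:2. Sum = 16.
n = 10, so closeness = 9/16.

9/16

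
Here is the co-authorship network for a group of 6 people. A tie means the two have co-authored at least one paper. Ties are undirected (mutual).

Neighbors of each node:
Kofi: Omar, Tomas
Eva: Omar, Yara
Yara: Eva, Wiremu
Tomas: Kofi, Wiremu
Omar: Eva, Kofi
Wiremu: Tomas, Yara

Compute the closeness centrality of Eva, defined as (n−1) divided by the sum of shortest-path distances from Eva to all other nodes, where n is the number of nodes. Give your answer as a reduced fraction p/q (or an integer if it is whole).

Distances from Eva: Kofi:2, Omar:1, Tomas:3, Wiremu:2, Yara:1. Sum = 9.
n = 6, so closeness = 5/9.

5/9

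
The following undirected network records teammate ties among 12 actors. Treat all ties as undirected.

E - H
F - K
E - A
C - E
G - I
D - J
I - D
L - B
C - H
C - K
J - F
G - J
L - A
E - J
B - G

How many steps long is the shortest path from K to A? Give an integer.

3

One shortest route is K – C – E – A, which uses 3 edges, and at distance 2 from K we only reach {E, H, J}, which does not include A. So d(K,A) = 3.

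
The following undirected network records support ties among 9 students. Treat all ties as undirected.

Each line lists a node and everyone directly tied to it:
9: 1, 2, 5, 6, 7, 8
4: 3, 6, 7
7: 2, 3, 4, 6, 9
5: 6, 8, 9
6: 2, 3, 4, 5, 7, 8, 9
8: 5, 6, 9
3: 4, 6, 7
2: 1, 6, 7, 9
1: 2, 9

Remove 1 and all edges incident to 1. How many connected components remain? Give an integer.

1

1's neighbors (2 and 9) remain reachable from one another through other ties, so the rest of the network stays in one piece.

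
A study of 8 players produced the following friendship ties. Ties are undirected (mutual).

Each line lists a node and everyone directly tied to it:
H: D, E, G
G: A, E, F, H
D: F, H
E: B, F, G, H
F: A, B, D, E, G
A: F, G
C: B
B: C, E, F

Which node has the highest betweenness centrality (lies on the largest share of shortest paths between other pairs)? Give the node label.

Unnormalized betweenness of each node: A:0, B:6, C:0, D:1/3, E:10/3, F:15/2, G:11/6, H:1.
F has the largest value, 15/2, making it the main broker — the node through which the most shortest paths run.

F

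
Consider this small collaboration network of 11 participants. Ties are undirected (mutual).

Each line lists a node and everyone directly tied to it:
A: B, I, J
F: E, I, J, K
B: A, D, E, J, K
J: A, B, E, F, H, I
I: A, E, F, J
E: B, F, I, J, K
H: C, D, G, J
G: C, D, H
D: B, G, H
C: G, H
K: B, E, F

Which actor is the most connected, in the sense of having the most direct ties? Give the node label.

J

Degrees — A:3, B:5, C:2, D:3, E:5, F:4, G:3, H:4, I:4, J:6, K:3.
The maximum is 6, attained only by J.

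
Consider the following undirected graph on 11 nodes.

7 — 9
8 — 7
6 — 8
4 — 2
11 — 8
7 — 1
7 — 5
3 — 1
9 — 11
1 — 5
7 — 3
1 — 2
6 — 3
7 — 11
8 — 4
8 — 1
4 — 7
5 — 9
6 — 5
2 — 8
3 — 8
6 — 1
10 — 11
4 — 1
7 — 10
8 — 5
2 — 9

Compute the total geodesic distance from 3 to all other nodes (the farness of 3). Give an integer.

Distances from 3: 1:1, 2:2, 4:2, 5:2, 6:1, 7:1, 8:1, 9:2, 10:2, 11:2.
Sum = 1 + 2 + 2 + 2 + 1 + 1 + 1 + 2 + 2 + 2 = 16.

16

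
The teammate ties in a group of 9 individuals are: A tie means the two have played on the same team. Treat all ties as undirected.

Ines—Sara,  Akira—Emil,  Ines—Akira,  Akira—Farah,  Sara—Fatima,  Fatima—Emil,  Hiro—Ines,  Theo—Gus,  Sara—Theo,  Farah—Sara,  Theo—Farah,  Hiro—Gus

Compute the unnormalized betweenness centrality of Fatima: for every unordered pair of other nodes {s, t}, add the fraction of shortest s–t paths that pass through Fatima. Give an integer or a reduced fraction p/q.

11/6

Pairs whose geodesics pass through Fatima — Theo–Emil: 1/2; Emil–Sara: 1; Emil–Gus: 1/3.
All other pairs contribute 0.
Summing the contributions gives betweenness(Fatima) = 11/6.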